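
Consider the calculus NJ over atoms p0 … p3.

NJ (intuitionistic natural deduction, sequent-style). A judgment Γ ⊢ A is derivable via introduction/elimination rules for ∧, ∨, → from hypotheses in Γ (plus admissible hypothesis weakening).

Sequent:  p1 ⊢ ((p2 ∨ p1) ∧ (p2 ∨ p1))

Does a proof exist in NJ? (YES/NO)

Proof tree:
[∧I] p1 ⊢ ((p2 ∨ p1) ∧ (p2 ∨ p1))
  [∨I₂] p1 ⊢ (p2 ∨ p1)
    [Ax] p1 ⊢ p1
  [∨I₂] p1 ⊢ (p2 ∨ p1)
    [Ax] p1 ⊢ p1

Result: YES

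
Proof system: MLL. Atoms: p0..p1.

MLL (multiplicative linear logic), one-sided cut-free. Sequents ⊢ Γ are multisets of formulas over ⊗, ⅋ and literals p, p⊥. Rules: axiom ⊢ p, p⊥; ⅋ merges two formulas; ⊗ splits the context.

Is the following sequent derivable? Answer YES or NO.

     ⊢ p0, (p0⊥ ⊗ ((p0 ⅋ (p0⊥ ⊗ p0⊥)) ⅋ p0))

Derivation trace:
[⊗]  ⊢ p0, (p0⊥ ⊗ ((p0 ⅋ (p0⊥ ⊗ p0⊥)) ⅋ p0))
  [Ax]  ⊢ p0, p0⊥
  [⅋]  ⊢ ((p0 ⅋ (p0⊥ ⊗ p0⊥)) ⅋ p0)
    [⅋]  ⊢ p0, (p0 ⅋ (p0⊥ ⊗ p0⊥))
      [⊗]  ⊢ p0, p0, (p0⊥ ⊗ p0⊥)
        [Ax]  ⊢ p0, p0⊥
        [Ax]  ⊢ p0, p0⊥

Result: YES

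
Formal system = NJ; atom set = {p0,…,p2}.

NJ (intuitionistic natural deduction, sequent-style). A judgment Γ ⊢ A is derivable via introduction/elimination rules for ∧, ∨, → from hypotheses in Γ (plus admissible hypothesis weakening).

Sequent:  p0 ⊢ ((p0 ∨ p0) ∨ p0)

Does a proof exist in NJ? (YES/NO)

Proof tree:
[∨I₁] p0 ⊢ ((p0 ∨ p0) ∨ p0)
  [∨I₁] p0 ⊢ (p0 ∨ p0)
    [Ax] p0 ⊢ p0

Result: YES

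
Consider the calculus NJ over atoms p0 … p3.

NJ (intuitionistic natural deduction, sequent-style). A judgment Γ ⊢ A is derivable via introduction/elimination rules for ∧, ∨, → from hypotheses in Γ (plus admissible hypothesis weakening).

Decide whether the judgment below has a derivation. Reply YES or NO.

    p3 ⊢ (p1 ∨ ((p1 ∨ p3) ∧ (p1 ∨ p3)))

Derivation trace:
[∨I₂] p3 ⊢ (p1 ∨ ((p1 ∨ p3) ∧ (p1 ∨ p3)))
  [∧I] p3 ⊢ ((p1 ∨ p3) ∧ (p1 ∨ p3))
    [∨I₂] p3 ⊢ (p1 ∨ p3)
      [Ax] p3 ⊢ p3
    [∨I₂] p3 ⊢ (p1 ∨ p3)
      [Ax] p3 ⊢ p3

Result: YES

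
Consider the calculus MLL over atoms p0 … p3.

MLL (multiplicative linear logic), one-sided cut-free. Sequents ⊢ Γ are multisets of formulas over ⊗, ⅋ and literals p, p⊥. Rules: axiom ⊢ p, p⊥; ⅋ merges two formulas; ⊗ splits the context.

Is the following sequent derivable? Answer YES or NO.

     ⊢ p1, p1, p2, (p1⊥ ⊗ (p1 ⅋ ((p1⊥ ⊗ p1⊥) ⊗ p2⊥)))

Derivation (root first):
[⊗]  ⊢ p1, p1, p2, (p1⊥ ⊗ (p1 ⅋ ((p1⊥ ⊗ p1⊥) ⊗ p2⊥)))
  [Ax]  ⊢ p1, p1⊥
  [⅋]  ⊢ p1, p2, (p1 ⅋ ((p1⊥ ⊗ p1⊥) ⊗ p2⊥))
    [⊗]  ⊢ p1, p1, p2, ((p1⊥ ⊗ p1⊥) ⊗ p2⊥)
      [⊗]  ⊢ p1, p1, (p1⊥ ⊗ p1⊥)
        [Ax]  ⊢ p1, p1⊥
        [Ax]  ⊢ p1, p1⊥
      [Ax]  ⊢ p2, p2⊥

Result: YES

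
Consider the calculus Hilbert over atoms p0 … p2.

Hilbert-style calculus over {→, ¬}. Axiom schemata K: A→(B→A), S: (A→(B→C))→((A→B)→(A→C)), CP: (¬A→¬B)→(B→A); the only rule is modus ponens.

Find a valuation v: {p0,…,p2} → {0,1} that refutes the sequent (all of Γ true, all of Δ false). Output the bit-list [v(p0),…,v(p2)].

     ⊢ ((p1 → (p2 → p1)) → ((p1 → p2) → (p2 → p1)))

Search for a countermodel by truth-table:
  v=000: Γ:[] Δ:[((p1 → (p2 → p1)) → ((p1 → p2) → (p2 → p1)))=T] refutes=False
  v=001: Γ:[] Δ:[((p1 → (p2 → p1)) → ((p1 → p2) → (p2 → p1)))=F] refutes=True  ← countermodel

Result: [0, 0, 1]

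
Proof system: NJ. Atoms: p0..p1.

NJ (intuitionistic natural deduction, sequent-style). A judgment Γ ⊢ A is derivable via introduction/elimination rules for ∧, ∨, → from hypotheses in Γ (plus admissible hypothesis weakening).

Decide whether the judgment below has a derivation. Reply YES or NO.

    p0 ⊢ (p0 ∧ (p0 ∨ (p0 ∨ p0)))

Proof tree:
[∧I] p0 ⊢ (p0 ∧ (p0 ∨ (p0 ∨ p0)))
  [Ax] p0 ⊢ p0
  [∨I₂] p0 ⊢ (p0 ∨ (p0 ∨ p0))
    [∨I₁] p0 ⊢ (p0 ∨ p0)
      [Ax] p0 ⊢ p0

Result: YES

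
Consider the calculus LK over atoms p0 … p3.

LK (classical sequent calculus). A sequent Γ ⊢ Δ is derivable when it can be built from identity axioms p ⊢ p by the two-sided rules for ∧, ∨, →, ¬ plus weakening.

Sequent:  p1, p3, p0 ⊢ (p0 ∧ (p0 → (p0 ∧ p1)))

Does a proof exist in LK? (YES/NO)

Proof tree:
[∧R] p1, p3, p0 ⊢ (p0 ∧ (p0 → (p0 ∧ p1)))
  [WL] p0, p0, p3 ⊢ p0
    [WL] p0, p0 ⊢ p0
      [Ax] p0 ⊢ p0
  [→R] p1 ⊢ (p0 → (p0 ∧ p1))
    [∧R] p1, p0 ⊢ (p0 ∧ p1)
      [WL] p0, p0 ⊢ p0
        [Ax] p0 ⊢ p0
      [Ax] p1 ⊢ p1

Result: YES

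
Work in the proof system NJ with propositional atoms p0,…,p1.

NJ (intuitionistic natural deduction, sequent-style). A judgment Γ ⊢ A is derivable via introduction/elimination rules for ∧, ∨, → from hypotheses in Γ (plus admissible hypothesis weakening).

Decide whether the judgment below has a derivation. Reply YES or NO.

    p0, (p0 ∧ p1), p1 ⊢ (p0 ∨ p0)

Derivation (root first):
[∨I₁] p0, (p0 ∧ p1), p1 ⊢ (p0 ∨ p0)
  [Wk] p0, (p0 ∧ p1), p1 ⊢ p0
    [Wk] p0, (p0 ∧ p1) ⊢ p0
      [Ax] p0 ⊢ p0

Result: YES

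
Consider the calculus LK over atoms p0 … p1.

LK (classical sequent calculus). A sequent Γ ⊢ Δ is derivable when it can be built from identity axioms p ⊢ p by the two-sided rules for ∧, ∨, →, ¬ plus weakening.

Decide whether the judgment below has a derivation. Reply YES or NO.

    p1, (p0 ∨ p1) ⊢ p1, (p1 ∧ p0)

Derivation trace:
[∧R] p1, (p0 ∨ p1) ⊢ p1, (p1 ∧ p0)
  [Ax] p1 ⊢ p1
  [WL] (p0 ∨ p1), p1 ⊢ p1, p0
    [∨L] (p0 ∨ p1) ⊢ p1, p0
      [Ax] p0 ⊢ p0
      [Ax] p1 ⊢ p1

Result: YES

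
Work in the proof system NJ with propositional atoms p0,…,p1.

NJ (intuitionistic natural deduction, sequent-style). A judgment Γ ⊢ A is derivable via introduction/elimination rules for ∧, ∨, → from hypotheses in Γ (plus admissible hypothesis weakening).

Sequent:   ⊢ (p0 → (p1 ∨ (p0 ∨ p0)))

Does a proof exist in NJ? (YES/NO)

Derivation trace:
[→I]  ⊢ (p0 → (p1 ∨ (p0 ∨ p0)))
  [∨I₂] p0 ⊢ (p1 ∨ (p0 ∨ p0))
    [∨I₁] p0 ⊢ (p0 ∨ p0)
      [Ax] p0 ⊢ p0

Result: YES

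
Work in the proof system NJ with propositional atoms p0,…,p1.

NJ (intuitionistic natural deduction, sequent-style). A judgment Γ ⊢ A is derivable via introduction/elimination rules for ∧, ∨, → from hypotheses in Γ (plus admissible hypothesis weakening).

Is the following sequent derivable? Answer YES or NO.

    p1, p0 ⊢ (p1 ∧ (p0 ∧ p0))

Proof tree:
[∧I] p1, p0 ⊢ (p1 ∧ (p0 ∧ p0))
  [Ax] p1 ⊢ p1
  [∧I] p0 ⊢ (p0 ∧ p0)
    [Ax] p0 ⊢ p0
    [Ax] p0 ⊢ p0

Result: YES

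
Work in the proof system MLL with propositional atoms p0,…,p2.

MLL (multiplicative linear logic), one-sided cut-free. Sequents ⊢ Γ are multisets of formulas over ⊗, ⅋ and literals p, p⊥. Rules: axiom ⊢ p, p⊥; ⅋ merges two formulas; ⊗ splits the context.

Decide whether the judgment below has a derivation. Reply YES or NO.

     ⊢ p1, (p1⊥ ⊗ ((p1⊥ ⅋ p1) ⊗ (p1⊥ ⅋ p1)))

Proof tree:
[⊗]  ⊢ p1, (p1⊥ ⊗ ((p1⊥ ⅋ p1) ⊗ (p1⊥ ⅋ p1)))
  [Ax]  ⊢ p1, p1⊥
  [⊗]  ⊢ ((p1⊥ ⅋ p1) ⊗ (p1⊥ ⅋ p1))
    [⅋]  ⊢ (p1⊥ ⅋ p1)
      [Ax]  ⊢ p1, p1⊥
    [⅋]  ⊢ (p1⊥ ⅋ p1)
      [Ax]  ⊢ p1, p1⊥

Result: YES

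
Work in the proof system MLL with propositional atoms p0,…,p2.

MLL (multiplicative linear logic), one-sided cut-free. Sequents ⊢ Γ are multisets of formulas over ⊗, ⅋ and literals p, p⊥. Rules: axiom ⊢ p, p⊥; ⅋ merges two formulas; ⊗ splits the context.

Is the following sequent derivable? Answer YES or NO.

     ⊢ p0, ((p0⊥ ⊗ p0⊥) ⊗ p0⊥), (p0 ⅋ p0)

Derivation trace:
[⅋]  ⊢ p0, ((p0⊥ ⊗ p0⊥) ⊗ p0⊥), (p0 ⅋ p0)
  [⊗]  ⊢ p0, p0, p0, ((p0⊥ ⊗ p0⊥) ⊗ p0⊥)
    [⊗]  ⊢ p0, p0, (p0⊥ ⊗ p0⊥)
      [Ax]  ⊢ p0, p0⊥
      [Ax]  ⊢ p0, p0⊥
    [Ax]  ⊢ p0, p0⊥

Result: YES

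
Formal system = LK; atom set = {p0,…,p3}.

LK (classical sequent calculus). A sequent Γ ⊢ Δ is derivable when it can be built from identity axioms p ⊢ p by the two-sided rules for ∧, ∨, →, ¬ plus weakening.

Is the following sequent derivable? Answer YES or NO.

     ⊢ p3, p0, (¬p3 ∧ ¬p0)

Derivation (root first):
[∧R]  ⊢ p3, p0, (¬p3 ∧ ¬p0)
  [¬R]  ⊢ p3, ¬p3
    [Ax] p3 ⊢ p3
  [¬R]  ⊢ p0, ¬p0
    [Ax] p0 ⊢ p0

Result: YES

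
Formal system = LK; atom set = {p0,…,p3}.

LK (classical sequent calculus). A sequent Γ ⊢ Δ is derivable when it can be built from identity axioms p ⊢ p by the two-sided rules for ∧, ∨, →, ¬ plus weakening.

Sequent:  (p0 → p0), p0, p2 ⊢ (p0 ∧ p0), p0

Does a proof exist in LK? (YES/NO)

Derivation trace:
[WR] (p0 → p0), p0, p2 ⊢ (p0 ∧ p0), p0
  [WL] (p0 → p0), p0, p2 ⊢ (p0 ∧ p0)
    [∧R] (p0 → p0), p0 ⊢ (p0 ∧ p0)
      [Ax] p0 ⊢ p0
      [→L] p0, (p0 → p0) ⊢ p0
        [Ax] p0 ⊢ p0
        [Ax] p0 ⊢ p0

Result: YES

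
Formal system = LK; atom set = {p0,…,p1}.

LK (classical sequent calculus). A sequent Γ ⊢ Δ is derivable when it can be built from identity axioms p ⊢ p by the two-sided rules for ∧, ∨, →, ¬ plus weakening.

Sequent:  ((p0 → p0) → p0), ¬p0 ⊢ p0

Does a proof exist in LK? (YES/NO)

Derivation (root first):
[WR] ((p0 → p0) → p0), ¬p0 ⊢ p0
  [¬L] ((p0 → p0) → p0), ¬p0 ⊢ 
    [→L] ((p0 → p0) → p0) ⊢ p0
      [→R]  ⊢ (p0 → p0)
        [Ax] p0 ⊢ p0
      [Ax] p0 ⊢ p0

Result: YES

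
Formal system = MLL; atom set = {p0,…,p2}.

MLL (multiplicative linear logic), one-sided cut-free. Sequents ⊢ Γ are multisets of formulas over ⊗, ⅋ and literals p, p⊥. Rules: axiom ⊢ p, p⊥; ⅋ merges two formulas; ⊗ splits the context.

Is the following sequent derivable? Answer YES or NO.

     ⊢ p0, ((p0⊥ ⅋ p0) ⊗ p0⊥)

Derivation (root first):
[⊗]  ⊢ p0, ((p0⊥ ⅋ p0) ⊗ p0⊥)
  [⅋]  ⊢ (p0⊥ ⅋ p0)
    [Ax]  ⊢ p0, p0⊥
  [Ax]  ⊢ p0, p0⊥

Result: YES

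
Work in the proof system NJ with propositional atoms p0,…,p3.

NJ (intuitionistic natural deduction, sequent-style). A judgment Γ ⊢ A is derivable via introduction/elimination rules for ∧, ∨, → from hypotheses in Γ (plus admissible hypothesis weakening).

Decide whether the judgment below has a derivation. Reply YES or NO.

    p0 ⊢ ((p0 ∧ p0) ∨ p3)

Derivation (root first):
[∨I₁] p0 ⊢ ((p0 ∧ p0) ∨ p3)
  [∧I] p0 ⊢ (p0 ∧ p0)
    [Ax] p0 ⊢ p0
    [Ax] p0 ⊢ p0

Result: YES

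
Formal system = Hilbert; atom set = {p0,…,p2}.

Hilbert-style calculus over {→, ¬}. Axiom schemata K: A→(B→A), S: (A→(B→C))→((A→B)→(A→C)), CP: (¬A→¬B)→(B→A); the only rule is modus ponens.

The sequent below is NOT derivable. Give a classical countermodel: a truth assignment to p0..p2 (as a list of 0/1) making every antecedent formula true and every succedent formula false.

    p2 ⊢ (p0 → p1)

Enumerate valuations to refute Γ ⊢ Δ:
  v=000: Γ:[p2=F] Δ:[(p0 → p1)=T] refutes=False
  v=001: Γ:[p2=T] Δ:[(p0 → p1)=T] refutes=False
  v=010: Γ:[p2=F] Δ:[(p0 → p1)=T] refutes=False
  v=011: Γ:[p2=T] Δ:[(p0 → p1)=T] refutes=False
  v=100: Γ:[p2=F] Δ:[(p0 → p1)=F] refutes=False
  v=101: Γ:[p2=T] Δ:[(p0 → p1)=F] refutes=True  ← countermodel

Result: [1, 0, 1]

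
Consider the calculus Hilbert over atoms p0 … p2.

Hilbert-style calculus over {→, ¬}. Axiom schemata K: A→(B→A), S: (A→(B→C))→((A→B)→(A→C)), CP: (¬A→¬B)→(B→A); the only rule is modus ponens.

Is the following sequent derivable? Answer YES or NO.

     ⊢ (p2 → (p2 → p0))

Truth-table refutation:
  v=000: Γ:[] Δ:[(p2 → (p2 → p0))=T] refutes=False
  v=001: Γ:[] Δ:[(p2 → (p2 → p0))=F] refutes=True  ← countermodel

Result: NO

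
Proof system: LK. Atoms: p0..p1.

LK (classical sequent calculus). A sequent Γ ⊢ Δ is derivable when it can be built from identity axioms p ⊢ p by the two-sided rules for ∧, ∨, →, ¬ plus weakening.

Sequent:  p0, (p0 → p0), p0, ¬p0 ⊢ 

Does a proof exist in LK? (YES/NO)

Derivation trace:
[¬L] p0, (p0 → p0), p0, ¬p0 ⊢ 
  [WL] p0, (p0 → p0), p0 ⊢ p0
    [→L] p0, (p0 → p0) ⊢ p0
      [Ax] p0 ⊢ p0
      [Ax] p0 ⊢ p0

Result: YES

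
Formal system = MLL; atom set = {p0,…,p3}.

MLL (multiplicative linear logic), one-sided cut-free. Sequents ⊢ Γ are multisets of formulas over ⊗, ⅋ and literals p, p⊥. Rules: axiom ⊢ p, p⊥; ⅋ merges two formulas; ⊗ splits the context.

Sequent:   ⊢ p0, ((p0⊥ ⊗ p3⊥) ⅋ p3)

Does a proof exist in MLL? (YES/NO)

Derivation (root first):
[⅋]  ⊢ p0, ((p0⊥ ⊗ p3⊥) ⅋ p3)
  [⊗]  ⊢ p0, p3, (p0⊥ ⊗ p3⊥)
    [Ax]  ⊢ p0, p0⊥
    [Ax]  ⊢ p3, p3⊥

Result: YES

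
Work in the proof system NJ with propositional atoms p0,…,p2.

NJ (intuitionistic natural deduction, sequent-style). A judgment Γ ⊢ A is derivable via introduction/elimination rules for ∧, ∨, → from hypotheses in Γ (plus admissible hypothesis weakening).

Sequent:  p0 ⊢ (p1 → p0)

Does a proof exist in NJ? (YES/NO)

Proof tree:
[→I] p0 ⊢ (p1 → p0)
  [Wk] p0, p1 ⊢ p0
    [Ax] p0 ⊢ p0

Result: YES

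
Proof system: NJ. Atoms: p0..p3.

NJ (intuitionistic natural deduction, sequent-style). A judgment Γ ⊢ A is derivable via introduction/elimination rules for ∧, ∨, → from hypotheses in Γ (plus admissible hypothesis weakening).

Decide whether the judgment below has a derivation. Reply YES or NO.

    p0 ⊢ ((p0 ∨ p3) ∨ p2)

Derivation trace:
[∨I₁] p0 ⊢ ((p0 ∨ p3) ∨ p2)
  [∨I₁] p0 ⊢ (p0 ∨ p3)
    [Ax] p0 ⊢ p0

Result: YES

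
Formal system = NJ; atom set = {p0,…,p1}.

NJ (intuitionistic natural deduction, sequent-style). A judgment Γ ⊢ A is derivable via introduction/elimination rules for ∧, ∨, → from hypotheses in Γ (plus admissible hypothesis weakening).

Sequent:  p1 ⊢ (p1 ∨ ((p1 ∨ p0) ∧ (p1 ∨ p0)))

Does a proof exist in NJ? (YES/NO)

Derivation trace:
[∨I₂] p1 ⊢ (p1 ∨ ((p1 ∨ p0) ∧ (p1 ∨ p0)))
  [∧I] p1 ⊢ ((p1 ∨ p0) ∧ (p1 ∨ p0))
    [∨I₁] p1 ⊢ (p1 ∨ p0)
      [Ax] p1 ⊢ p1
    [∨I₁] p1 ⊢ (p1 ∨ p0)
      [Ax] p1 ⊢ p1

Result: YES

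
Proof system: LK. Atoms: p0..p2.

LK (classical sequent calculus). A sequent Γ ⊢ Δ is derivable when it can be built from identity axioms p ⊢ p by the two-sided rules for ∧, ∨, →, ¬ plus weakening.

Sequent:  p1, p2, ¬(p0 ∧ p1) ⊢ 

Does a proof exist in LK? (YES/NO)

Search for a countermodel by truth-table:
  v=000: Γ:[p1=F, p2=F, ¬(p0 ∧ p1)=T] Δ:[] refutes=False
  v=001: Γ:[p1=F, p2=T, ¬(p0 ∧ p1)=T] Δ:[] refutes=False
  v=010: Γ:[p1=T, p2=F, ¬(p0 ∧ p1)=T] Δ:[] refutes=False
  v=011: Γ:[p1=T, p2=T, ¬(p0 ∧ p1)=T] Δ:[] refutes=True  ← countermodel

Result: NO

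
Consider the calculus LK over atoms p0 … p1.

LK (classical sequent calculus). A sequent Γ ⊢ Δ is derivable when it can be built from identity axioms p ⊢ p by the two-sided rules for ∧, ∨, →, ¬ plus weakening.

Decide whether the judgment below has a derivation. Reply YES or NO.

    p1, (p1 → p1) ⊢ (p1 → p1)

Derivation trace:
[→L] p1, (p1 → p1) ⊢ (p1 → p1)
  [WL] p1, p1 ⊢ p1
    [Ax] p1 ⊢ p1
  [→R] p1 ⊢ (p1 → p1)
    [WL] p1, p1 ⊢ p1
      [Ax] p1 ⊢ p1

Result: YES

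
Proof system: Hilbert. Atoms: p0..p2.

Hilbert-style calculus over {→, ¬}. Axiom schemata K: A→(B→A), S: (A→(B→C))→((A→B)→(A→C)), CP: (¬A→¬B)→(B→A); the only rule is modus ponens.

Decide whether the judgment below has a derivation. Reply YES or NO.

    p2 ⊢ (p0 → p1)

Enumerate valuations to refute Γ ⊢ Δ:
  v=000: Γ:[p2=F] Δ:[(p0 → p1)=T] refutes=False
  v=001: Γ:[p2=T] Δ:[(p0 → p1)=T] refutes=False
  v=010: Γ:[p2=F] Δ:[(p0 → p1)=T] refutes=False
  v=011: Γ:[p2=T] Δ:[(p0 → p1)=T] refutes=False
  v=100: Γ:[p2=F] Δ:[(p0 → p1)=F] refutes=False
  v=101: Γ:[p2=T] Δ:[(p0 → p1)=F] refutes=True  ← countermodel

Result: NO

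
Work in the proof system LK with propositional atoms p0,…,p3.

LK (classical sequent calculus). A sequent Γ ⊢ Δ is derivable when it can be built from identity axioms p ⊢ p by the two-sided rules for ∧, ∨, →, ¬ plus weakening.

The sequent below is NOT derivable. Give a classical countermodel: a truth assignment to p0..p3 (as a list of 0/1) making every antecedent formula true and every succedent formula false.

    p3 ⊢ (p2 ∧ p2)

Truth-table refutation:
  v=0000: Γ:[p3=F] Δ:[(p2 ∧ p2)=F] refutes=False
  v=0001: Γ:[p3=T] Δ:[(p2 ∧ p2)=F] refutes=True  ← countermodel

Result: [0, 0, 0, 1]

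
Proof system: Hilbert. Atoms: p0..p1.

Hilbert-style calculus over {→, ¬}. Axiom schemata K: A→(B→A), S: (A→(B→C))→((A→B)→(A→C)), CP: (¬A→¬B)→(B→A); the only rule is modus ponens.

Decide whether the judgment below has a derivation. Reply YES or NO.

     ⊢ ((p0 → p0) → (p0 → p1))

Enumerate valuations to refute Γ ⊢ Δ:
  v=00: Γ:[] Δ:[((p0 → p0) → (p0 → p1))=T] refutes=False
  v=01: Γ:[] Δ:[((p0 → p0) → (p0 → p1))=T] refutes=False
  v=10: Γ:[] Δ:[((p0 → p0) → (p0 → p1))=F] refutes=True  ← countermodel

Result: NO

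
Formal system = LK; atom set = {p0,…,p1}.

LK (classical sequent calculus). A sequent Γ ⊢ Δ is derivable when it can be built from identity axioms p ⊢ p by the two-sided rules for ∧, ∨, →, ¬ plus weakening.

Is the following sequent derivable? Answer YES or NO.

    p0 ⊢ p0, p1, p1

Proof tree:
[WR] p0 ⊢ p0, p1, p1
  [WR] p0 ⊢ p0, p1
    [Ax] p0 ⊢ p0

Result: YES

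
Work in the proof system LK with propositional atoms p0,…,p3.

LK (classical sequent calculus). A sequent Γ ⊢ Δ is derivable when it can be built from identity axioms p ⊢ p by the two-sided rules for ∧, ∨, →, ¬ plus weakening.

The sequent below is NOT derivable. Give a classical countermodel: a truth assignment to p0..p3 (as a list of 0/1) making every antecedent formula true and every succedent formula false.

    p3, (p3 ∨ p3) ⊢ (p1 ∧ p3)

Search for a countermodel by truth-table:
  v=0000: Γ:[p3=F, (p3 ∨ p3)=F] Δ:[(p1 ∧ p3)=F] refutes=False
  v=0001: Γ:[p3=T, (p3 ∨ p3)=T] Δ:[(p1 ∧ p3)=F] refutes=True  ← countermodel

Result: [0, 0, 0, 1]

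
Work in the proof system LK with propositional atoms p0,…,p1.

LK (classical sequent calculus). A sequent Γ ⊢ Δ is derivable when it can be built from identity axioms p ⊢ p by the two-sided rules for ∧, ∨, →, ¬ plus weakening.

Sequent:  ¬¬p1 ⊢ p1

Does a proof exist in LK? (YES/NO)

Proof tree:
[¬L] ¬¬p1 ⊢ p1
  [¬R]  ⊢ p1, ¬p1
    [Ax] p1 ⊢ p1

Result: YES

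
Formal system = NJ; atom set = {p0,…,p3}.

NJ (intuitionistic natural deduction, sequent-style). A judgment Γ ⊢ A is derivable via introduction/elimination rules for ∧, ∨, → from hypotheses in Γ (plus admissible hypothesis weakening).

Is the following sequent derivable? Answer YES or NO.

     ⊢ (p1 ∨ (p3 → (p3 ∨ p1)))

Derivation (root first):
[∨I₂]  ⊢ (p1 ∨ (p3 → (p3 ∨ p1)))
  [→I]  ⊢ (p3 → (p3 ∨ p1))
    [∨I₁] p3 ⊢ (p3 ∨ p1)
      [Ax] p3 ⊢ p3

Result: YES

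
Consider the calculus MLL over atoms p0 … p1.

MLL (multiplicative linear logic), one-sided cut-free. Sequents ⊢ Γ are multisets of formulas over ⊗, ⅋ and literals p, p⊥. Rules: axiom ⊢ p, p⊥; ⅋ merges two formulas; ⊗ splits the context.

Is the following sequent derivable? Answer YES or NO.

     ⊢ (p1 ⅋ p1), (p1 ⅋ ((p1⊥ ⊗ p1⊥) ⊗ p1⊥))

Proof tree:
[⅋]  ⊢ (p1 ⅋ p1), (p1 ⅋ ((p1⊥ ⊗ p1⊥) ⊗ p1⊥))
  [⅋]  ⊢ p1, ((p1⊥ ⊗ p1⊥) ⊗ p1⊥), (p1 ⅋ p1)
    [⊗]  ⊢ p1, p1, p1, ((p1⊥ ⊗ p1⊥) ⊗ p1⊥)
      [⊗]  ⊢ p1, p1, (p1⊥ ⊗ p1⊥)
        [Ax]  ⊢ p1, p1⊥
        [Ax]  ⊢ p1, p1⊥
      [Ax]  ⊢ p1, p1⊥

Result: YES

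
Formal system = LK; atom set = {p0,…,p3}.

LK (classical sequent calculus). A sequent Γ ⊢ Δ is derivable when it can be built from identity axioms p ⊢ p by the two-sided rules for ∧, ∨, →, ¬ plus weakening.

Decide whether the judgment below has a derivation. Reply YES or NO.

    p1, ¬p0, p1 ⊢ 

Truth-table refutation:
  v=0000: Γ:[p1=F, ¬p0=T, p1=F] Δ:[] refutes=False
  v=0001: Γ:[p1=F, ¬p0=T, p1=F] Δ:[] refutes=False
  v=0010: Γ:[p1=F, ¬p0=T, p1=F] Δ:[] refutes=False
  v=0011: Γ:[p1=F, ¬p0=T, p1=F] Δ:[] refutes=False
  v=0100: Γ:[p1=T, ¬p0=T, p1=T] Δ:[] refutes=True  ← countermodel

Result: NO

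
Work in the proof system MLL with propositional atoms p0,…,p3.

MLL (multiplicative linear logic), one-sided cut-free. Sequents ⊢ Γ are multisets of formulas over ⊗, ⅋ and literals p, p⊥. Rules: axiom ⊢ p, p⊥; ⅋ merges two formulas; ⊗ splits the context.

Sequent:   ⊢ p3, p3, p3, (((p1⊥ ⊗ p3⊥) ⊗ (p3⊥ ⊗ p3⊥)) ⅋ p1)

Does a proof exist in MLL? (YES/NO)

Derivation (root first):
[⅋]  ⊢ p3, p3, p3, (((p1⊥ ⊗ p3⊥) ⊗ (p3⊥ ⊗ p3⊥)) ⅋ p1)
  [⊗]  ⊢ p1, p3, p3, p3, ((p1⊥ ⊗ p3⊥) ⊗ (p3⊥ ⊗ p3⊥))
    [⊗]  ⊢ p1, p3, (p1⊥ ⊗ p3⊥)
      [Ax]  ⊢ p1, p1⊥
      [Ax]  ⊢ p3, p3⊥
    [⊗]  ⊢ p3, p3, (p3⊥ ⊗ p3⊥)
      [Ax]  ⊢ p3, p3⊥
      [Ax]  ⊢ p3, p3⊥

Result: YES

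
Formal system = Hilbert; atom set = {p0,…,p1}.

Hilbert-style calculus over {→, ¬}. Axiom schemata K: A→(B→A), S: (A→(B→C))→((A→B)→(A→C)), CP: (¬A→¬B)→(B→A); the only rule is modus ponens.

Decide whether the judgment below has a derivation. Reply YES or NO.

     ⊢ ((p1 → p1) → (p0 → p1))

Search for a countermodel by truth-table:
  v=00: Γ:[] Δ:[((p1 → p1) → (p0 → p1))=T] refutes=False
  v=01: Γ:[] Δ:[((p1 → p1) → (p0 → p1))=T] refutes=False
  v=10: Γ:[] Δ:[((p1 → p1) → (p0 → p1))=F] refutes=True  ← countermodel

Result: NO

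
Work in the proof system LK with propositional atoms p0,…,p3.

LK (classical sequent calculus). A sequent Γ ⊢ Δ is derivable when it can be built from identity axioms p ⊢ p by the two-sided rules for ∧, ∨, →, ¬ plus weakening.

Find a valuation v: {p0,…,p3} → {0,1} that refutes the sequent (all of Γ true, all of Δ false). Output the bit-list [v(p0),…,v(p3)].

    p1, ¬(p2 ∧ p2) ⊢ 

Truth-table refutation:
  v=0000: Γ:[p1=F, ¬(p2 ∧ p2)=T] Δ:[] refutes=False
  v=0001: Γ:[p1=F, ¬(p2 ∧ p2)=T] Δ:[] refutes=False
  v=0010: Γ:[p1=F, ¬(p2 ∧ p2)=F] Δ:[] refutes=False
  v=0011: Γ:[p1=F, ¬(p2 ∧ p2)=F] Δ:[] refutes=False
  v=0100: Γ:[p1=T, ¬(p2 ∧ p2)=T] Δ:[] refutes=True  ← countermodel

Result: [0, 1, 0, 0]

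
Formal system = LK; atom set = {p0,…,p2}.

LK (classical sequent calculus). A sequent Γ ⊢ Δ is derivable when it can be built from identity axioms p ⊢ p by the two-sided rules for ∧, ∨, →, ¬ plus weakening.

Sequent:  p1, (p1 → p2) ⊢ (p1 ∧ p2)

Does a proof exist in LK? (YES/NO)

Derivation trace:
[→L] p1, (p1 → p2) ⊢ (p1 ∧ p2)
  [Ax] p1 ⊢ p1
  [∧R] p1, p2 ⊢ (p1 ∧ p2)
    [Ax] p1 ⊢ p1
    [Ax] p2 ⊢ p2

Result: YES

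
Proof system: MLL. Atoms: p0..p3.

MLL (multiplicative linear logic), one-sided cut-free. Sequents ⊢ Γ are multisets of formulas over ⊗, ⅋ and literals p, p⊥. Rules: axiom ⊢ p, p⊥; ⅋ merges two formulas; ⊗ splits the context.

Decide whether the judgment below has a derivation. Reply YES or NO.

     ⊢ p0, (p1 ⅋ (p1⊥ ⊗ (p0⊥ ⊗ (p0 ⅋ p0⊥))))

Derivation (root first):
[⅋]  ⊢ p0, (p1 ⅋ (p1⊥ ⊗ (p0⊥ ⊗ (p0 ⅋ p0⊥))))
  [⊗]  ⊢ p1, p0, (p1⊥ ⊗ (p0⊥ ⊗ (p0 ⅋ p0⊥)))
    [Ax]  ⊢ p1, p1⊥
    [⊗]  ⊢ p0, (p0⊥ ⊗ (p0 ⅋ p0⊥))
      [Ax]  ⊢ p0, p0⊥
      [⅋]  ⊢ (p0 ⅋ p0⊥)
        [Ax]  ⊢ p0, p0⊥

Result: YES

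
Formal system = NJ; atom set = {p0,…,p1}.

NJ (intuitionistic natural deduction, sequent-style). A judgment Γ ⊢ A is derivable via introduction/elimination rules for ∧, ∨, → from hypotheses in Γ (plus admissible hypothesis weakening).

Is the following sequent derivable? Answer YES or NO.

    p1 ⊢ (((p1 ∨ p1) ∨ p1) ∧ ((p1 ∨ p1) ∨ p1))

Derivation trace:
[∧I] p1 ⊢ (((p1 ∨ p1) ∨ p1) ∧ ((p1 ∨ p1) ∨ p1))
  [∨I₁] p1 ⊢ ((p1 ∨ p1) ∨ p1)
    [∨I₁] p1 ⊢ (p1 ∨ p1)
      [Ax] p1 ⊢ p1
  [∨I₁] p1 ⊢ ((p1 ∨ p1) ∨ p1)
    [∨I₁] p1 ⊢ (p1 ∨ p1)
      [Ax] p1 ⊢ p1

Result: YES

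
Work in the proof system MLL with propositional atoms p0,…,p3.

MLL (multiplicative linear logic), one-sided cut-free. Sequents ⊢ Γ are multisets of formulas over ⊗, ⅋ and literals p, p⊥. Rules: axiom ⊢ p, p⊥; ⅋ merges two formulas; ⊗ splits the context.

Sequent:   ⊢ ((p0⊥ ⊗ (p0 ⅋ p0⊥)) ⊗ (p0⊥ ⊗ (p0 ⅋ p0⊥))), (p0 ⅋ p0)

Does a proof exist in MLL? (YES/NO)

Derivation (root first):
[⅋]  ⊢ ((p0⊥ ⊗ (p0 ⅋ p0⊥)) ⊗ (p0⊥ ⊗ (p0 ⅋ p0⊥))), (p0 ⅋ p0)
  [⊗]  ⊢ p0, p0, ((p0⊥ ⊗ (p0 ⅋ p0⊥)) ⊗ (p0⊥ ⊗ (p0 ⅋ p0⊥)))
    [⊗]  ⊢ p0, (p0⊥ ⊗ (p0 ⅋ p0⊥))
      [Ax]  ⊢ p0, p0⊥
      [⅋]  ⊢ (p0 ⅋ p0⊥)
        [Ax]  ⊢ p0, p0⊥
    [⊗]  ⊢ p0, (p0⊥ ⊗ (p0 ⅋ p0⊥))
      [Ax]  ⊢ p0, p0⊥
      [⅋]  ⊢ (p0 ⅋ p0⊥)
        [Ax]  ⊢ p0, p0⊥

Result: YES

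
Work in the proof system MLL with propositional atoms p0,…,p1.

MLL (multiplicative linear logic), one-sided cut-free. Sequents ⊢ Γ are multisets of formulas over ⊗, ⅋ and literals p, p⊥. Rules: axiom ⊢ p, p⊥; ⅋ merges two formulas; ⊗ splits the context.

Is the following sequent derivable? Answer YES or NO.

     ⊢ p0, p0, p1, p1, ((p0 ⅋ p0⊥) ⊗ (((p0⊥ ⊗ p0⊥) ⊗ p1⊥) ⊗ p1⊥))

Derivation (root first):
[⊗]  ⊢ p0, p0, p1, p1, ((p0 ⅋ p0⊥) ⊗ (((p0⊥ ⊗ p0⊥) ⊗ p1⊥) ⊗ p1⊥))
  [⅋]  ⊢ (p0 ⅋ p0⊥)
    [Ax]  ⊢ p0, p0⊥
  [⊗]  ⊢ p0, p0, p1, p1, (((p0⊥ ⊗ p0⊥) ⊗ p1⊥) ⊗ p1⊥)
    [⊗]  ⊢ p0, p0, p1, ((p0⊥ ⊗ p0⊥) ⊗ p1⊥)
      [⊗]  ⊢ p0, p0, (p0⊥ ⊗ p0⊥)
        [Ax]  ⊢ p0, p0⊥
        [Ax]  ⊢ p0, p0⊥
      [Ax]  ⊢ p1, p1⊥
    [Ax]  ⊢ p1, p1⊥

Result: YES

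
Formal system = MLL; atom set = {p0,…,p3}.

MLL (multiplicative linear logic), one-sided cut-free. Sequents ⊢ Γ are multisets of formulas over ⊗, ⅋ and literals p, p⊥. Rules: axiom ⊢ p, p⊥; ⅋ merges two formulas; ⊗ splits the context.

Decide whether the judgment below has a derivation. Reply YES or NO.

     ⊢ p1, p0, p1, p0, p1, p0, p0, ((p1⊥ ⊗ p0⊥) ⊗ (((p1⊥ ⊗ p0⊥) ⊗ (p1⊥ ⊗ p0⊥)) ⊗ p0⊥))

Proof tree:
[⊗]  ⊢ p1, p0, p1, p0, p1, p0, p0, ((p1⊥ ⊗ p0⊥) ⊗ (((p1⊥ ⊗ p0⊥) ⊗ (p1⊥ ⊗ p0⊥)) ⊗ p0⊥))
  [⊗]  ⊢ p1, p0, (p1⊥ ⊗ p0⊥)
    [Ax]  ⊢ p1, p1⊥
    [Ax]  ⊢ p0, p0⊥
  [⊗]  ⊢ p1, p0, p1, p0, p0, (((p1⊥ ⊗ p0⊥) ⊗ (p1⊥ ⊗ p0⊥)) ⊗ p0⊥)
    [⊗]  ⊢ p1, p0, p1, p0, ((p1⊥ ⊗ p0⊥) ⊗ (p1⊥ ⊗ p0⊥))
      [⊗]  ⊢ p1, p0, (p1⊥ ⊗ p0⊥)
        [Ax]  ⊢ p1, p1⊥
        [Ax]  ⊢ p0, p0⊥
      [⊗]  ⊢ p1, p0, (p1⊥ ⊗ p0⊥)
        [Ax]  ⊢ p1, p1⊥
        [Ax]  ⊢ p0, p0⊥
    [Ax]  ⊢ p0, p0⊥

Result: YES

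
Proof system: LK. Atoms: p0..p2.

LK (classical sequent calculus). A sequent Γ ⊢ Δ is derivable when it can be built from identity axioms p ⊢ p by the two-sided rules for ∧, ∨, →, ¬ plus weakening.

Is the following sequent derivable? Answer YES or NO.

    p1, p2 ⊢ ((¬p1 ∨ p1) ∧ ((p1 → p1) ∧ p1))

Derivation trace:
[∧R] p1, p2 ⊢ ((¬p1 ∨ p1) ∧ ((p1 → p1) ∧ p1))
  [∨R]  ⊢ (¬p1 ∨ p1)
    [¬R]  ⊢ p1, ¬p1
      [Ax] p1 ⊢ p1
  [∧R] p1, p2 ⊢ ((p1 → p1) ∧ p1)
    [WL] p2 ⊢ (p1 → p1)
      [→R]  ⊢ (p1 → p1)
        [Ax] p1 ⊢ p1
    [Ax] p1 ⊢ p1

Result: YES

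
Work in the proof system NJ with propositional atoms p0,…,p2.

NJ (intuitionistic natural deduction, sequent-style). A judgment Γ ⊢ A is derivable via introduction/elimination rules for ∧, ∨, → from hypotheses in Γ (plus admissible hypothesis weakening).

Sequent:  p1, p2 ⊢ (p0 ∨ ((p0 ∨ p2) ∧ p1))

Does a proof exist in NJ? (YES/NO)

Derivation trace:
[∨I₂] p1, p2 ⊢ (p0 ∨ ((p0 ∨ p2) ∧ p1))
  [∧I] p1, p2 ⊢ ((p0 ∨ p2) ∧ p1)
    [∨I₂] p2 ⊢ (p0 ∨ p2)
      [Ax] p2 ⊢ p2
    [Ax] p1 ⊢ p1

Result: YES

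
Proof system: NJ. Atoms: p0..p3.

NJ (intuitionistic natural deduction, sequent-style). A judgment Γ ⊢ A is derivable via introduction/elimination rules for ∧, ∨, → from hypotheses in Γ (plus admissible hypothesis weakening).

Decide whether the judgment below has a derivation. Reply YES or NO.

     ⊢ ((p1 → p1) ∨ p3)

Derivation (root first):
[∨I₁]  ⊢ ((p1 → p1) ∨ p3)
  [→I]  ⊢ (p1 → p1)
    [Ax] p1 ⊢ p1

Result: YES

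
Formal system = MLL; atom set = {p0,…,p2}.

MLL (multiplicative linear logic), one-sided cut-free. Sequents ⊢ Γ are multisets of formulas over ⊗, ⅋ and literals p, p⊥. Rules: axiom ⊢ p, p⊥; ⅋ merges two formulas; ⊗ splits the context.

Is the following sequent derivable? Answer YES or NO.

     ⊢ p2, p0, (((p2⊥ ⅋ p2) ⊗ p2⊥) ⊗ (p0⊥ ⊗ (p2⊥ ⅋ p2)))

Derivation trace:
[⊗]  ⊢ p2, p0, (((p2⊥ ⅋ p2) ⊗ p2⊥) ⊗ (p0⊥ ⊗ (p2⊥ ⅋ p2)))
  [⊗]  ⊢ p2, ((p2⊥ ⅋ p2) ⊗ p2⊥)
    [⅋]  ⊢ (p2⊥ ⅋ p2)
      [Ax]  ⊢ p2, p2⊥
    [Ax]  ⊢ p2, p2⊥
  [⊗]  ⊢ p0, (p0⊥ ⊗ (p2⊥ ⅋ p2))
    [Ax]  ⊢ p0, p0⊥
    [⅋]  ⊢ (p2⊥ ⅋ p2)
      [Ax]  ⊢ p2, p2⊥

Result: YES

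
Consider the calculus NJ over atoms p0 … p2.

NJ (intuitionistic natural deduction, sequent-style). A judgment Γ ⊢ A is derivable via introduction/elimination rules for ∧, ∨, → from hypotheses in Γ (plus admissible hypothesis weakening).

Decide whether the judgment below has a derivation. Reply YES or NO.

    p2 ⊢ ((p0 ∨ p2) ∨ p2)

Derivation (root first):
[∨I₁] p2 ⊢ ((p0 ∨ p2) ∨ p2)
  [∨I₂] p2 ⊢ (p0 ∨ p2)
    [Ax] p2 ⊢ p2

Result: YES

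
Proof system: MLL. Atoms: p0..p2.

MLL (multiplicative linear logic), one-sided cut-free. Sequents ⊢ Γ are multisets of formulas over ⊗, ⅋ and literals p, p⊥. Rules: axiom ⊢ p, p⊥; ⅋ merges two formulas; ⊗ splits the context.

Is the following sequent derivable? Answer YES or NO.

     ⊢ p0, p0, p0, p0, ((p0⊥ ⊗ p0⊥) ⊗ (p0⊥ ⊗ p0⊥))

Derivation (root first):
[⊗]  ⊢ p0, p0, p0, p0, ((p0⊥ ⊗ p0⊥) ⊗ (p0⊥ ⊗ p0⊥))
  [⊗]  ⊢ p0, p0, (p0⊥ ⊗ p0⊥)
    [Ax]  ⊢ p0, p0⊥
    [Ax]  ⊢ p0, p0⊥
  [⊗]  ⊢ p0, p0, (p0⊥ ⊗ p0⊥)
    [Ax]  ⊢ p0, p0⊥
    [Ax]  ⊢ p0, p0⊥

Result: YES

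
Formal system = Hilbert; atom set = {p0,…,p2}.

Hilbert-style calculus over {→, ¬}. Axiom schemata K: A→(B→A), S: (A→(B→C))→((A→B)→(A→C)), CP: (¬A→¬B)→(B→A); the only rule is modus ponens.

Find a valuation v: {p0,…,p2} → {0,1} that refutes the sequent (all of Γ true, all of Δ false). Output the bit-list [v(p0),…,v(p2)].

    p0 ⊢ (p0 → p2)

Truth-table refutation:
  v=000: Γ:[p0=F] Δ:[(p0 → p2)=T] refutes=False
  v=001: Γ:[p0=F] Δ:[(p0 → p2)=T] refutes=False
  v=010: Γ:[p0=F] Δ:[(p0 → p2)=T] refutes=False
  v=011: Γ:[p0=F] Δ:[(p0 → p2)=T] refutes=False
  v=100: Γ:[p0=T] Δ:[(p0 → p2)=F] refutes=True  ← countermodel

Result: [1, 0, 0]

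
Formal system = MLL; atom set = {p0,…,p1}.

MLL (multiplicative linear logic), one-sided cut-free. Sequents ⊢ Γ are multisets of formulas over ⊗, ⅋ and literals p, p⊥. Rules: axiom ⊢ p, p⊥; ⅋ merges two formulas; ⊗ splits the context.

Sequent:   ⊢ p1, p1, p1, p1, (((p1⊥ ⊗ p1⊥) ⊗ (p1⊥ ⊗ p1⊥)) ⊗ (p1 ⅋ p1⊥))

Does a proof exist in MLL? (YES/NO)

Derivation (root first):
[⊗]  ⊢ p1, p1, p1, p1, (((p1⊥ ⊗ p1⊥) ⊗ (p1⊥ ⊗ p1⊥)) ⊗ (p1 ⅋ p1⊥))
  [⊗]  ⊢ p1, p1, p1, p1, ((p1⊥ ⊗ p1⊥) ⊗ (p1⊥ ⊗ p1⊥))
    [⊗]  ⊢ p1, p1, (p1⊥ ⊗ p1⊥)
      [Ax]  ⊢ p1, p1⊥
      [Ax]  ⊢ p1, p1⊥
    [⊗]  ⊢ p1, p1, (p1⊥ ⊗ p1⊥)
      [Ax]  ⊢ p1, p1⊥
      [Ax]  ⊢ p1, p1⊥
  [⅋]  ⊢ (p1 ⅋ p1⊥)
    [Ax]  ⊢ p1, p1⊥

Result: YES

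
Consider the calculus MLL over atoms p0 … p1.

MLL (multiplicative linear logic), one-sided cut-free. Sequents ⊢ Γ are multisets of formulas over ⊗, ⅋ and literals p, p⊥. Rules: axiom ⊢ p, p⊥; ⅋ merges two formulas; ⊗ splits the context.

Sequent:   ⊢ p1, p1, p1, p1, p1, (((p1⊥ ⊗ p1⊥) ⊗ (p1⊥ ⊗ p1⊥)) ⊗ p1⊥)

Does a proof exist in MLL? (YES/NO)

Derivation (root first):
[⊗]  ⊢ p1, p1, p1, p1, p1, (((p1⊥ ⊗ p1⊥) ⊗ (p1⊥ ⊗ p1⊥)) ⊗ p1⊥)
  [⊗]  ⊢ p1, p1, p1, p1, ((p1⊥ ⊗ p1⊥) ⊗ (p1⊥ ⊗ p1⊥))
    [⊗]  ⊢ p1, p1, (p1⊥ ⊗ p1⊥)
      [Ax]  ⊢ p1, p1⊥
      [Ax]  ⊢ p1, p1⊥
    [⊗]  ⊢ p1, p1, (p1⊥ ⊗ p1⊥)
      [Ax]  ⊢ p1, p1⊥
      [Ax]  ⊢ p1, p1⊥
  [Ax]  ⊢ p1, p1⊥

Result: YES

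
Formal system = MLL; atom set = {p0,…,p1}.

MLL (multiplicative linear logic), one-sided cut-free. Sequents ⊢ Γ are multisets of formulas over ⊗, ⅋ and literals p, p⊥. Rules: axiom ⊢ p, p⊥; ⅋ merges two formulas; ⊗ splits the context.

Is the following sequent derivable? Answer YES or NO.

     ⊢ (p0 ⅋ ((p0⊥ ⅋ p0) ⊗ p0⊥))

Proof tree:
[⅋]  ⊢ (p0 ⅋ ((p0⊥ ⅋ p0) ⊗ p0⊥))
  [⊗]  ⊢ p0, ((p0⊥ ⅋ p0) ⊗ p0⊥)
    [⅋]  ⊢ (p0⊥ ⅋ p0)
      [Ax]  ⊢ p0, p0⊥
    [Ax]  ⊢ p0, p0⊥

Result: YES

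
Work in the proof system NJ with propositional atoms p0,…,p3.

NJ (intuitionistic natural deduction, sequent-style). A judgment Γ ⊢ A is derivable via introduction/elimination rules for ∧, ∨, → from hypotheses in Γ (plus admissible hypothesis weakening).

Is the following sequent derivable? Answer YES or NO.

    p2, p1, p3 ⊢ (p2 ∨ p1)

Derivation (root first):
[Wk] p2, p1, p3 ⊢ (p2 ∨ p1)
  [Wk] p2, p1 ⊢ (p2 ∨ p1)
    [∨I₁] p2 ⊢ (p2 ∨ p1)
      [Ax] p2 ⊢ p2

Result: YES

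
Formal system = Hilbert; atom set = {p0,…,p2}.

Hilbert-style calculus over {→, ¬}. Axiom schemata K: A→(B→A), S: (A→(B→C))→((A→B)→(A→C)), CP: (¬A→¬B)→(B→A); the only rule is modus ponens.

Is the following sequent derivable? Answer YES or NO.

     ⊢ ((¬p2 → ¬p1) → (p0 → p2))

Truth-table refutation:
  v=000: Γ:[] Δ:[((¬p2 → ¬p1) → (p0 → p2))=T] refutes=False
  v=001: Γ:[] Δ:[((¬p2 → ¬p1) → (p0 → p2))=T] refutes=False
  v=010: Γ:[] Δ:[((¬p2 → ¬p1) → (p0 → p2))=T] refutes=False
  v=011: Γ:[] Δ:[((¬p2 → ¬p1) → (p0 → p2))=T] refutes=False
  v=100: Γ:[] Δ:[((¬p2 → ¬p1) → (p0 → p2))=F] refutes=True  ← countermodel

Result: NO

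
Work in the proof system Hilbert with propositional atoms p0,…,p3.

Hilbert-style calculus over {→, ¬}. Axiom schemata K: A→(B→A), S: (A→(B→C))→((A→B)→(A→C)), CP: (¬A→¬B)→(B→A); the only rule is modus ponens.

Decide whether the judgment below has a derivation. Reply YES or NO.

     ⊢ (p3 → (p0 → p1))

Enumerate valuations to refute Γ ⊢ Δ:
  v=0000: Γ:[] Δ:[(p3 → (p0 → p1))=T] refutes=False
  v=0001: Γ:[] Δ:[(p3 → (p0 → p1))=T] refutes=False
  v=0010: Γ:[] Δ:[(p3 → (p0 → p1))=T] refutes=False
  v=0011: Γ:[] Δ:[(p3 → (p0 → p1))=T] refutes=False
  v=0100: Γ:[] Δ:[(p3 → (p0 → p1))=T] refutes=False
  v=0101: Γ:[] Δ:[(p3 → (p0 → p1))=T] refutes=False
  v=0110: Γ:[] Δ:[(p3 → (p0 → p1))=T] refutes=False
  v=0111: Γ:[] Δ:[(p3 → (p0 → p1))=T] refutes=False
  v=1000: Γ:[] Δ:[(p3 → (p0 → p1))=T] refutes=False
  v=1001: Γ:[] Δ:[(p3 → (p0 → p1))=F] refutes=True  ← countermodel

Result: NO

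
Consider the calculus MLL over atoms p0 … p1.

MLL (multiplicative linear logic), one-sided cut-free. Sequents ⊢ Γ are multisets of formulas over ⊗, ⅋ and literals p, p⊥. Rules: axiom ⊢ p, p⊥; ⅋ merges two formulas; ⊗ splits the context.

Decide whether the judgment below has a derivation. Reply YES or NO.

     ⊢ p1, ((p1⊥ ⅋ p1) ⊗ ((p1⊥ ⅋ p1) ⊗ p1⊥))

Derivation trace:
[⊗]  ⊢ p1, ((p1⊥ ⅋ p1) ⊗ ((p1⊥ ⅋ p1) ⊗ p1⊥))
  [⅋]  ⊢ (p1⊥ ⅋ p1)
    [Ax]  ⊢ p1, p1⊥
  [⊗]  ⊢ p1, ((p1⊥ ⅋ p1) ⊗ p1⊥)
    [⅋]  ⊢ (p1⊥ ⅋ p1)
      [Ax]  ⊢ p1, p1⊥
    [Ax]  ⊢ p1, p1⊥

Result: YES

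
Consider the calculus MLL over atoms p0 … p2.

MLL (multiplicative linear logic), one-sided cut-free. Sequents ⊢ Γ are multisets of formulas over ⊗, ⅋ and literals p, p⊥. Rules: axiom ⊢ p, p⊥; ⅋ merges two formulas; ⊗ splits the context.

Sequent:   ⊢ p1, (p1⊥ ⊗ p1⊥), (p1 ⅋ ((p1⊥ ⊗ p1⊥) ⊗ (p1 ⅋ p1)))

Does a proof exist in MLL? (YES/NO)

Derivation trace:
[⅋]  ⊢ p1, (p1⊥ ⊗ p1⊥), (p1 ⅋ ((p1⊥ ⊗ p1⊥) ⊗ (p1 ⅋ p1)))
  [⊗]  ⊢ p1, p1, (p1⊥ ⊗ p1⊥), ((p1⊥ ⊗ p1⊥) ⊗ (p1 ⅋ p1))
    [⊗]  ⊢ p1, p1, (p1⊥ ⊗ p1⊥)
      [Ax]  ⊢ p1, p1⊥
      [Ax]  ⊢ p1, p1⊥
    [⅋]  ⊢ (p1⊥ ⊗ p1⊥), (p1 ⅋ p1)
      [⊗]  ⊢ p1, p1, (p1⊥ ⊗ p1⊥)
        [Ax]  ⊢ p1, p1⊥
        [Ax]  ⊢ p1, p1⊥

Result: YES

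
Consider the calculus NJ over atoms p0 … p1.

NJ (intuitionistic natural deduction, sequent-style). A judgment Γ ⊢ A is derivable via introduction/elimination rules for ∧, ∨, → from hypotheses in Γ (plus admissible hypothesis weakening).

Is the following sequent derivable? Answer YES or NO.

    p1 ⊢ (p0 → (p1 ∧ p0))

Derivation trace:
[→I] p1 ⊢ (p0 → (p1 ∧ p0))
  [∧I] p1, p0 ⊢ (p1 ∧ p0)
    [Ax] p1 ⊢ p1
    [Ax] p0 ⊢ p0

Result: YES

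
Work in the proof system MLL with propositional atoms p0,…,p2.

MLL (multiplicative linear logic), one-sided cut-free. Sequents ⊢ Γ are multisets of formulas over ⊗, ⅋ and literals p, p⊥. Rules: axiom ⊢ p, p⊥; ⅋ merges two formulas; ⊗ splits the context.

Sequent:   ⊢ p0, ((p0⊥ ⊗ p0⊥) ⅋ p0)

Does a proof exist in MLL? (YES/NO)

Proof tree:
[⅋]  ⊢ p0, ((p0⊥ ⊗ p0⊥) ⅋ p0)
  [⊗]  ⊢ p0, p0, (p0⊥ ⊗ p0⊥)
    [Ax]  ⊢ p0, p0⊥
    [Ax]  ⊢ p0, p0⊥

Result: YES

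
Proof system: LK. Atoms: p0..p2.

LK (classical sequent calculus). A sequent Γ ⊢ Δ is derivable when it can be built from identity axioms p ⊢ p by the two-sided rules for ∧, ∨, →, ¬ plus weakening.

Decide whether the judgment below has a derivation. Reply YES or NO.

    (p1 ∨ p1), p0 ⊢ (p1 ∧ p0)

Proof tree:
[∧R] (p1 ∨ p1), p0 ⊢ (p1 ∧ p0)
  [∨L] (p1 ∨ p1) ⊢ p1
    [Ax] p1 ⊢ p1
    [Ax] p1 ⊢ p1
  [Ax] p0 ⊢ p0

Result: YES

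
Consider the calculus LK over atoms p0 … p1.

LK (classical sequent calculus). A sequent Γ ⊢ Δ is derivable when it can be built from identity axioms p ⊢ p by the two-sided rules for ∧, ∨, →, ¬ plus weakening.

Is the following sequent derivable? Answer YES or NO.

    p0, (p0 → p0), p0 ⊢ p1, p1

Enumerate valuations to refute Γ ⊢ Δ:
  v=00: Γ:[p0=F, (p0 → p0)=T, p0=F] Δ:[p1=F, p1=F] refutes=False
  v=01: Γ:[p0=F, (p0 → p0)=T, p0=F] Δ:[p1=T, p1=T] refutes=False
  v=10: Γ:[p0=T, (p0 → p0)=T, p0=T] Δ:[p1=F, p1=F] refutes=True  ← countermodel

Result: NO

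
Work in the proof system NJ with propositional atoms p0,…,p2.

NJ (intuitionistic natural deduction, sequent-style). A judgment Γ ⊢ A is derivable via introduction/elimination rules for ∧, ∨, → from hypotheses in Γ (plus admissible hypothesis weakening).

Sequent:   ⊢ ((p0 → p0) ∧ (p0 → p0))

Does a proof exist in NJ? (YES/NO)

Proof tree:
[∧I]  ⊢ ((p0 → p0) ∧ (p0 → p0))
  [→I]  ⊢ (p0 → p0)
    [Ax] p0 ⊢ p0
  [→I]  ⊢ (p0 → p0)
    [Ax] p0 ⊢ p0

Result: YES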